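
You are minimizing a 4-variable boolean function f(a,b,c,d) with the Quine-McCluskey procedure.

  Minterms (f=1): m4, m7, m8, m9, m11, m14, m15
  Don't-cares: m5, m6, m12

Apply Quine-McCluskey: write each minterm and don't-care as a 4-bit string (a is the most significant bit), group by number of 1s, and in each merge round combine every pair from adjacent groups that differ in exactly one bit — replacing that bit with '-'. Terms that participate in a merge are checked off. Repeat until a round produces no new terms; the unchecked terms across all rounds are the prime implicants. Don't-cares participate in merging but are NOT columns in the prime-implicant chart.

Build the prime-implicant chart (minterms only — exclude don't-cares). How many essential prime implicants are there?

Round 0: 0100✓ 0101✓ 0110✓ 0111✓ 1000✓ 1001✓ 1011✓ 1100✓ 1110✓ 1111✓
Round 1: -100✓ -110✓ -111✓ 01-0✓ 01-1✓ 010-✓ 011-✓ 1-00 1-11 10-1 100- 11-0✓ 111-✓
Round 2: -1-0 -11- 01--
PIs = {-1-0, -11-, 01--, 1-00, 1-11, 10-1, 100-}
Coverage chart:
  m4: -1-0,01--
  m7: -11-,01--
  m8: 1-00,100-
  m9: 10-1,100-
  m11: 1-11,10-1
  m14: -1-0,-11-
  m15: -11-,1-11
(no essential prime implicants)

0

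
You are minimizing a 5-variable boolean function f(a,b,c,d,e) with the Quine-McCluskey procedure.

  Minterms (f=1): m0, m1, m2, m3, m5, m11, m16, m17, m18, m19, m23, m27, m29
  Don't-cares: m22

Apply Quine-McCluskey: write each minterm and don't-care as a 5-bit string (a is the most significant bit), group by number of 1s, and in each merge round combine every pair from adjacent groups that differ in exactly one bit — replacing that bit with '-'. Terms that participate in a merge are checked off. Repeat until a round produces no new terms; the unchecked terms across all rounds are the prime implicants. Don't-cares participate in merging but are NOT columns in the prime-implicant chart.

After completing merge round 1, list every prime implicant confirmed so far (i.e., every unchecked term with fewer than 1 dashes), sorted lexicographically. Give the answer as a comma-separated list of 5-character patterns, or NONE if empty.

11101

size-2^0 implicants → 00000(✓)  00001(✓)  00010(✓)  00011(✓)  00101(✓)  01011(✓)  10000(✓)  10001(✓)  10010(✓)  10011(✓)  10110(✓)  10111(✓)  11011(✓)  11101
size-2^1 implicants → -0000(✓)  -0001(✓)  -0010(✓)  -0011(✓)  -1011(✓)  0-011(✓)  00-01  000-0(✓)  000-1(✓)  0000-(✓)  0001-(✓)  1-011(✓)  10-10(✓)  10-11(✓)  100-0(✓)  100-1(✓)  1000-(✓)  1001-(✓)  1011-(✓)
size-2^2 implicants → --011  -00-0(✓)  -00-1(✓)  -000-(✓)  -001-(✓)  000--(✓)  10-1-  100--(✓)
size-2^3 implicants → -00--
Unchecked terms (primes): --011, -00--, 00-01, 10-1-, 11101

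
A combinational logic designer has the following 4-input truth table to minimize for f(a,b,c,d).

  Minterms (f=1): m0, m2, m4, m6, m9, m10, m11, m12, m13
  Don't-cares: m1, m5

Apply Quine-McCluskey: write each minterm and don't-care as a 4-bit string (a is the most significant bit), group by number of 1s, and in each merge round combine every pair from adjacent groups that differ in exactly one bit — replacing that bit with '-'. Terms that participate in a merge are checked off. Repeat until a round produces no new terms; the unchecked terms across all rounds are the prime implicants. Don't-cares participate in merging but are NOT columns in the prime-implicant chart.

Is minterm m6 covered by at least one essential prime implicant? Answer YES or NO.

YES

size-2^0 implicants → 0000(✓)  0001(✓)  0010(✓)  0100(✓)  0101(✓)  0110(✓)  1001(✓)  1010(✓)  1011(✓)  1100(✓)  1101(✓)
size-2^1 implicants → -001(✓)  -010  -100(✓)  -101(✓)  0-00(✓)  0-01(✓)  0-10(✓)  00-0(✓)  000-(✓)  01-0(✓)  010-(✓)  1-01(✓)  10-1  101-  110-(✓)
size-2^2 implicants → --01  -10-  0--0  0-0-
Unchecked terms (primes): --01, -010, -10-, 0--0, 0-0-, 10-1, 101-
Minterm coverage:
  m0 ⊆ 0--0,0-0-
  m2 ⊆ -010,0--0
  m4 ⊆ -10-,0--0,0-0-
  m6 ⊆ 0--0 [E]
  m9 ⊆ --01,10-1
  m10 ⊆ -010,101-
  m11 ⊆ 10-1,101-
  m12 ⊆ -10- [E]
  m13 ⊆ --01,-10-
E = {-10-, 0--0}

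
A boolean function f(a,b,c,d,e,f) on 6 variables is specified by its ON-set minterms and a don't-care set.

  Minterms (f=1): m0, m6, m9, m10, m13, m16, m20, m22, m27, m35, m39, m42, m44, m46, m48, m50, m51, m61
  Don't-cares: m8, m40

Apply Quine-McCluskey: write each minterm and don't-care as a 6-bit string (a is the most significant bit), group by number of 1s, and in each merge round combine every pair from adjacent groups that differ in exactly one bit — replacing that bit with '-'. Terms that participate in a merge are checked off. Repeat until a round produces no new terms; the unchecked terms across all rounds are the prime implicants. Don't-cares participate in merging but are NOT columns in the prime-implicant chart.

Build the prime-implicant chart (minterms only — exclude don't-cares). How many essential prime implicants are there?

7

[col 0] 000000*, 000110*, 001000*, 001001*, 001010*, 001101*, 010000*, 010100*, 010110*, 011011, 100011*, 100111*, 101000*, 101010*, 101100*, 101110*, 110000*, 110010*, 110011*, 111101
[col 1] -01000*, -01010*, -10000, 0-0000, 0-0110, 00-000, 001-01, 0010-0*, 00100-, 010-00, 0101-0, 1-0011, 100-11, 101-00*, 101-10*, 1010-0*, 1011-0*, 1100-0, 11001-
[col 2] -010-0, 101--0
Prime implicants: -010-0, -10000, 0-0000, 0-0110, 00-000, 001-01, 00100-, 010-00, 0101-0, 011011, 1-0011, 100-11, 101--0, 1100-0, 11001-, 111101
PI chart (minterm → PIs covering it):
  0 | 0-0000,00-000
  6 | 0-0110  (sole → essential)
  9 | 001-01,00100-
  10 | -010-0  (sole → essential)
  13 | 001-01  (sole → essential)
  16 | -10000,0-0000,010-00
  20 | 010-00,0101-0
  22 | 0-0110,0101-0
  27 | 011011  (sole → essential)
  35 | 1-0011,100-11
  39 | 100-11  (sole → essential)
  42 | -010-0,101--0
  44 | 101--0  (sole → essential)
  46 | 101--0  (sole → essential)
  48 | -10000,1100-0
  50 | 1100-0,11001-
  51 | 1-0011,11001-
  61 | 111101  (sole → essential)
Essential prime implicants: -010-0, 0-0110, 001-01, 011011, 100-11, 101--0, 111101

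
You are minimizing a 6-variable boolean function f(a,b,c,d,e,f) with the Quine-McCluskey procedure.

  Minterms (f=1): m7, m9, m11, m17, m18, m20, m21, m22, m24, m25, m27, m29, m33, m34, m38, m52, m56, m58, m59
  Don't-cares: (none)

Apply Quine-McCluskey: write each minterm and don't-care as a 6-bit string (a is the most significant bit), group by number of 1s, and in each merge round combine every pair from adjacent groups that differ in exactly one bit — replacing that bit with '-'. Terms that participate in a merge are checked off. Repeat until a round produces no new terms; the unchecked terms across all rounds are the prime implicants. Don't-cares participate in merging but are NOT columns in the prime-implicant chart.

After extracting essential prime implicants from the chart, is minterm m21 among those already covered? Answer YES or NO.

YES

size-2^0 implicants → 000111  001001(✓)  001011(✓)  010001(✓)  010010(✓)  010100(✓)  010101(✓)  010110(✓)  011000(✓)  011001(✓)  011011(✓)  011101(✓)  100001  100010(✓)  100110(✓)  110100(✓)  111000(✓)  111010(✓)  111011(✓)
size-2^1 implicants → -10100  -11000  -11011  0-1001(✓)  0-1011(✓)  0010-1(✓)  01-001(✓)  01-101(✓)  010-01(✓)  010-10  0101-0  01010-  011-01(✓)  0110-1(✓)  01100-  100-10  1110-0  11101-
size-2^2 implicants → 0-10-1  01--01
Unchecked terms (primes): -10100, -11000, -11011, 0-10-1, 000111, 01--01, 010-10, 0101-0, 01010-, 01100-, 100-10, 100001, 1110-0, 11101-
Minterm coverage:
  m7 ⊆ 000111 [E]
  m9 ⊆ 0-10-1 [E]
  m11 ⊆ 0-10-1 [E]
  m17 ⊆ 01--01 [E]
  m18 ⊆ 010-10 [E]
  m20 ⊆ -10100,0101-0,01010-
  m21 ⊆ 01--01,01010-
  m22 ⊆ 010-10,0101-0
  m24 ⊆ -11000,01100-
  m25 ⊆ 0-10-1,01--01,01100-
  m27 ⊆ -11011,0-10-1
  m29 ⊆ 01--01 [E]
  m33 ⊆ 100001 [E]
  m34 ⊆ 100-10 [E]
  m38 ⊆ 100-10 [E]
  m52 ⊆ -10100 [E]
  m56 ⊆ -11000,1110-0
  m58 ⊆ 1110-0,11101-
  m59 ⊆ -11011,11101-
E = {-10100, 0-10-1, 000111, 01--01, 010-10, 100-10, 100001}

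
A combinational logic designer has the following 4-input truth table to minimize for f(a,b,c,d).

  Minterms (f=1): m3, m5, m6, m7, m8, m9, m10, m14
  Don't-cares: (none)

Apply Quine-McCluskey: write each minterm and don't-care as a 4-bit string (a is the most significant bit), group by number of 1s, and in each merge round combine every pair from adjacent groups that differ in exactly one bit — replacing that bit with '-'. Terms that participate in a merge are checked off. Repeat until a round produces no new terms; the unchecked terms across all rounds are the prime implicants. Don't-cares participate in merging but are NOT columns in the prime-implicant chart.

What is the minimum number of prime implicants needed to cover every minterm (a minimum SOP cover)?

5

Round 0: 0011✓ 0101✓ 0110✓ 0111✓ 1000✓ 1001✓ 1010✓ 1110✓
Round 1: -110 0-11 01-1 011- 1-10 10-0 100-
PIs = {-110, 0-11, 01-1, 011-, 1-10, 10-0, 100-}
Coverage chart:
  m3: 0-11 ←essential
  m5: 01-1 ←essential
  m6: -110,011-
  m7: 0-11,01-1,011-
  m8: 10-0,100-
  m9: 100- ←essential
  m10: 1-10,10-0
  m14: -110,1-10
Essential: 0-11, 01-1, 100-
Petrick residual → -110, 1-10
Min cover (5 terms): bcd' + a'cd + a'bd + acd' + ab'c'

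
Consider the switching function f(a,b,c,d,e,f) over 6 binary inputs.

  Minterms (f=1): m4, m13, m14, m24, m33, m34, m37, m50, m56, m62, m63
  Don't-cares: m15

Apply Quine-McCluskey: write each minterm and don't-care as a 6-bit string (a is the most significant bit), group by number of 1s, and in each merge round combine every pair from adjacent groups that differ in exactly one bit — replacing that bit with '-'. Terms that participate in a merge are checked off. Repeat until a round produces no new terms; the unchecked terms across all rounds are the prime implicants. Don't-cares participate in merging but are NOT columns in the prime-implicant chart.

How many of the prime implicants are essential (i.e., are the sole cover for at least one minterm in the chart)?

size-2^0 implicants → 000100  001101(✓)  001110(✓)  001111(✓)  011000(✓)  100001(✓)  100010(✓)  100101(✓)  110010(✓)  111000(✓)  111110(✓)  111111(✓)
size-2^1 implicants → -11000  0011-1  00111-  1-0010  100-01  11111-
Unchecked terms (primes): -11000, 000100, 0011-1, 00111-, 1-0010, 100-01, 11111-
Minterm coverage:
  m4 ⊆ 000100 [E]
  m13 ⊆ 0011-1 [E]
  m14 ⊆ 00111- [E]
  m24 ⊆ -11000 [E]
  m33 ⊆ 100-01 [E]
  m34 ⊆ 1-0010 [E]
  m37 ⊆ 100-01 [E]
  m50 ⊆ 1-0010 [E]
  m56 ⊆ -11000 [E]
  m62 ⊆ 11111- [E]
  m63 ⊆ 11111- [E]
E = {-11000, 000100, 0011-1, 00111-, 1-0010, 100-01, 11111-}

7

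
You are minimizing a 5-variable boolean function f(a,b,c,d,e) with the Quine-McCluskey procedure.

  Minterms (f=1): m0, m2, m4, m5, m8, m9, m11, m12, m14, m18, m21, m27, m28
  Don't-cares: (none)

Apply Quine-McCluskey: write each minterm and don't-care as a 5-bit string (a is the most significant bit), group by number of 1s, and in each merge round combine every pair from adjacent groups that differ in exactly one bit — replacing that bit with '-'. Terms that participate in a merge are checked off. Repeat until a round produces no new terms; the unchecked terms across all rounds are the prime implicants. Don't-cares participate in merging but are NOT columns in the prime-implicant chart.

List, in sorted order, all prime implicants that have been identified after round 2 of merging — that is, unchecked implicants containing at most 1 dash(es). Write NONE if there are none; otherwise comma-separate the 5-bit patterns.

size-2^0 implicants → 00000(✓)  00010(✓)  00100(✓)  00101(✓)  01000(✓)  01001(✓)  01011(✓)  01100(✓)  01110(✓)  10010(✓)  10101(✓)  11011(✓)  11100(✓)
size-2^1 implicants → -0010  -0101  -1011  -1100  0-000(✓)  0-100(✓)  00-00(✓)  000-0  0010-  01-00(✓)  010-1  0100-  011-0
size-2^2 implicants → 0--00
Unchecked terms (primes): -0010, -0101, -1011, -1100, 0--00, 000-0, 0010-, 010-1, 0100-, 011-0

-0010, -0101, -1011, -1100, 000-0, 0010-, 010-1, 0100-, 011-0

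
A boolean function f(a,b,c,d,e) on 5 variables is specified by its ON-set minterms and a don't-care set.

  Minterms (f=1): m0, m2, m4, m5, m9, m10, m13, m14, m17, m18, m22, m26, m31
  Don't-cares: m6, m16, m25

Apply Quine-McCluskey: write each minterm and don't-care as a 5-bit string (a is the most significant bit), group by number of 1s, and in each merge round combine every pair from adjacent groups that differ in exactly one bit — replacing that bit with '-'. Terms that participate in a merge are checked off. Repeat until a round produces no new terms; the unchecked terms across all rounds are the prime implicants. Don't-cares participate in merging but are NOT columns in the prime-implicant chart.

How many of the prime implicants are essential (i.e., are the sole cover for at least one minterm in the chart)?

4

[col 0] 00000*, 00010*, 00100*, 00101*, 00110*, 01001*, 01010*, 01101*, 01110*, 10000*, 10001*, 10010*, 10110*, 11001*, 11010*, 11111
[col 1] -0000*, -0010*, -0110*, -1001, -1010*, 0-010*, 0-101, 0-110*, 00-00*, 00-10*, 000-0*, 001-0*, 0010-, 01-01, 01-10*, 1-001, 1-010*, 10-10*, 100-0*, 1000-
[col 2] --010, -0-10, -00-0, 0--10, 00--0
Prime implicants: --010, -0-10, -00-0, -1001, 0--10, 0-101, 00--0, 0010-, 01-01, 1-001, 1000-, 11111
PI chart (minterm → PIs covering it):
  0 | -00-0,00--0
  2 | --010,-0-10,-00-0,0--10,00--0
  4 | 00--0,0010-
  5 | 0-101,0010-
  9 | -1001,01-01
  10 | --010,0--10
  13 | 0-101,01-01
  14 | 0--10  (sole → essential)
  17 | 1-001,1000-
  18 | --010,-0-10,-00-0
  22 | -0-10  (sole → essential)
  26 | --010  (sole → essential)
  31 | 11111  (sole → essential)
Essential prime implicants: --010, -0-10, 0--10, 11111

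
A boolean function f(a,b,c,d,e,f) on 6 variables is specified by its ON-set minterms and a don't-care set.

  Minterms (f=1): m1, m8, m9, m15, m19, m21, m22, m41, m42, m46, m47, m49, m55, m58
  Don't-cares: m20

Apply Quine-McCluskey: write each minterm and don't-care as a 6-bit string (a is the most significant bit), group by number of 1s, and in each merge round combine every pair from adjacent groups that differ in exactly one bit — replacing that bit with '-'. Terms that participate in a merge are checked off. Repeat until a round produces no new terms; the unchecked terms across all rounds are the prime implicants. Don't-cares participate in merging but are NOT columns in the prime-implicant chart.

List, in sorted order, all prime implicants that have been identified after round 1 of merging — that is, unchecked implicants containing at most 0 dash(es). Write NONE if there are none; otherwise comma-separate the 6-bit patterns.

010011, 110001, 110111

Round 0: 000001✓ 001000✓ 001001✓ 001111✓ 010011 010100✓ 010101✓ 010110✓ 101001✓ 101010✓ 101110✓ 101111✓ 110001 110111 111010✓
Round 1: -01001 -01111 00-001 00100- 0101-0 01010- 1-1010 101-10 10111-
PIs = {-01001, -01111, 00-001, 00100-, 010011, 0101-0, 01010-, 1-1010, 101-10, 10111-, 110001, 110111}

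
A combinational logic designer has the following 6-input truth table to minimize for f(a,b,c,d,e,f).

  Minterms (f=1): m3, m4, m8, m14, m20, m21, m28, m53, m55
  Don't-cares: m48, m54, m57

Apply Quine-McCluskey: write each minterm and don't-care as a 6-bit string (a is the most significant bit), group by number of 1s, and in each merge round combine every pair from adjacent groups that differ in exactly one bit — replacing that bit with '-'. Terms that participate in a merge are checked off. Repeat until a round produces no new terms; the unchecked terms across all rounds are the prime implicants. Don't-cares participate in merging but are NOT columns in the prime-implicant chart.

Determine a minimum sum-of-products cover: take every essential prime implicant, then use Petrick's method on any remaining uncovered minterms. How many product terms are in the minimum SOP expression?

size-2^0 implicants → 000011  000100(✓)  001000  001110  010100(✓)  010101(✓)  011100(✓)  110000  110101(✓)  110110(✓)  110111(✓)  111001
size-2^1 implicants → -10101  0-0100  01-100  01010-  1101-1  11011-
Unchecked terms (primes): -10101, 0-0100, 000011, 001000, 001110, 01-100, 01010-, 110000, 1101-1, 11011-, 111001
Minterm coverage:
  m3 ⊆ 000011 [E]
  m4 ⊆ 0-0100 [E]
  m8 ⊆ 001000 [E]
  m14 ⊆ 001110 [E]
  m20 ⊆ 0-0100,01-100,01010-
  m21 ⊆ -10101,01010-
  m28 ⊆ 01-100 [E]
  m53 ⊆ -10101,1101-1
  m55 ⊆ 1101-1,11011-
E = {0-0100, 000011, 001000, 001110, 01-100}
Petrick residual → -10101, 1101-1
Cover = bc'de'f + a'c'de'f' + a'b'c'd'ef + a'b'cd'e'f' + a'b'cdef' + a'bde'f' + abc'df  |cover|=7

7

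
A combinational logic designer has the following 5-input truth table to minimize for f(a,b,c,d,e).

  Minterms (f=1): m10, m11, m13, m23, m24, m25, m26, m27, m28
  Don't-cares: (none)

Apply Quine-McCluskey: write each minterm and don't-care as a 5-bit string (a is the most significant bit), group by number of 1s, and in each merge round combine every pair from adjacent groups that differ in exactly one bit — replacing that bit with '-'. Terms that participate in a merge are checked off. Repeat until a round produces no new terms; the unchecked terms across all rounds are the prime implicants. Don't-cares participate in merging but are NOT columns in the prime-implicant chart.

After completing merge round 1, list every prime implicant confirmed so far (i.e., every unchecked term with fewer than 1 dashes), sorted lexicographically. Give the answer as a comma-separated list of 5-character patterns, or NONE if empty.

size-2^0 implicants → 01010(✓)  01011(✓)  01101  10111  11000(✓)  11001(✓)  11010(✓)  11011(✓)  11100(✓)
size-2^1 implicants → -1010(✓)  -1011(✓)  0101-(✓)  11-00  110-0(✓)  110-1(✓)  1100-(✓)  1101-(✓)
size-2^2 implicants → -101-  110--
Unchecked terms (primes): -101-, 01101, 10111, 11-00, 110--

01101, 10111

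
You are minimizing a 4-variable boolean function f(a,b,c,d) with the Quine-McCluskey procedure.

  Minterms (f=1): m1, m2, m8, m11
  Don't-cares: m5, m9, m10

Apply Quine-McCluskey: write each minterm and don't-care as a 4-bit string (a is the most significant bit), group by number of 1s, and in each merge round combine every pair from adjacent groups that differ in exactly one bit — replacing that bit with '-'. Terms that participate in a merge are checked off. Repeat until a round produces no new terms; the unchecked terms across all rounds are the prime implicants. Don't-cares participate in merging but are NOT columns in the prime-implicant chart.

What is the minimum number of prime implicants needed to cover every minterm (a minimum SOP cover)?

3

Round 0: 0001✓ 0010✓ 0101✓ 1000✓ 1001✓ 1010✓ 1011✓
Round 1: -001 -010 0-01 10-0✓ 10-1✓ 100-✓ 101-✓
Round 2: 10--
PIs = {-001, -010, 0-01, 10--}
Coverage chart:
  m1: -001,0-01
  m2: -010 ←essential
  m8: 10-- ←essential
  m11: 10-- ←essential
Essential: -010, 10--
Petrick residual → -001
Min cover (3 terms): b'c'd + b'cd' + ab'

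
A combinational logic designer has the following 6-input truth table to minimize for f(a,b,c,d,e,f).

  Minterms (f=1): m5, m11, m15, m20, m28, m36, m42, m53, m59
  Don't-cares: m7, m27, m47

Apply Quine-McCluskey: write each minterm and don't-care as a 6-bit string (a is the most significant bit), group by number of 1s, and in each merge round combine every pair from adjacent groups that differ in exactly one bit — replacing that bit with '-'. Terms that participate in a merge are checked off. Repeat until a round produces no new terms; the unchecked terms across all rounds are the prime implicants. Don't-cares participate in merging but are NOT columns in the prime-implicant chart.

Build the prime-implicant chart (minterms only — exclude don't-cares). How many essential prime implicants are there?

6

size-2^0 implicants → 000101(✓)  000111(✓)  001011(✓)  001111(✓)  010100(✓)  011011(✓)  011100(✓)  100100  101010  101111(✓)  110101  111011(✓)
size-2^1 implicants → -01111  -11011  0-1011  00-111  0001-1  001-11  01-100
Unchecked terms (primes): -01111, -11011, 0-1011, 00-111, 0001-1, 001-11, 01-100, 100100, 101010, 110101
Minterm coverage:
  m5 ⊆ 0001-1 [E]
  m11 ⊆ 0-1011,001-11
  m15 ⊆ -01111,00-111,001-11
  m20 ⊆ 01-100 [E]
  m28 ⊆ 01-100 [E]
  m36 ⊆ 100100 [E]
  m42 ⊆ 101010 [E]
  m53 ⊆ 110101 [E]
  m59 ⊆ -11011 [E]
E = {-11011, 0001-1, 01-100, 100100, 101010, 110101}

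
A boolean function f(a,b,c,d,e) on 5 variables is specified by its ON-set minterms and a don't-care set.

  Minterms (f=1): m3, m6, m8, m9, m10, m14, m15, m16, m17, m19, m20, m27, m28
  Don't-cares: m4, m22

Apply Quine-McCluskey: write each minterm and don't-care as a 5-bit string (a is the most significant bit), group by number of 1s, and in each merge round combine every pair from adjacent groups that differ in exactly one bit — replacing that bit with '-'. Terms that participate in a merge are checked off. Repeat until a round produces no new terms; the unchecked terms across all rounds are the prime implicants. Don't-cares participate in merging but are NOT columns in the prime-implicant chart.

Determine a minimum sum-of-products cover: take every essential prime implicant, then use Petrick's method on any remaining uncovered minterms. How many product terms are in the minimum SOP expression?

8

[col 0] 00011*, 00100*, 00110*, 01000*, 01001*, 01010*, 01110*, 01111*, 10000*, 10001*, 10011*, 10100*, 10110*, 11011*, 11100*
[col 1] -0011, -0100*, -0110*, 0-110, 001-0*, 01-10, 010-0, 0100-, 0111-, 1-011, 1-100, 10-00, 100-1, 1000-, 101-0*
[col 2] -01-0
Prime implicants: -0011, -01-0, 0-110, 01-10, 010-0, 0100-, 0111-, 1-011, 1-100, 10-00, 100-1, 1000-
PI chart (minterm → PIs covering it):
  3 | -0011  (sole → essential)
  6 | -01-0,0-110
  8 | 010-0,0100-
  9 | 0100-  (sole → essential)
  10 | 01-10,010-0
  14 | 0-110,01-10,0111-
  15 | 0111-  (sole → essential)
  16 | 10-00,1000-
  17 | 100-1,1000-
  19 | -0011,1-011,100-1
  20 | -01-0,1-100,10-00
  27 | 1-011  (sole → essential)
  28 | 1-100  (sole → essential)
Essential prime implicants: -0011, 0100-, 0111-, 1-011, 1-100
Petrick residual → -01-0, 01-10, 1000-
Minimum SOP uses 8 PIs: b'c'de + b'ce' + a'bde' + a'bc'd' + a'bcd + ac'de + acd'e' + ab'c'd'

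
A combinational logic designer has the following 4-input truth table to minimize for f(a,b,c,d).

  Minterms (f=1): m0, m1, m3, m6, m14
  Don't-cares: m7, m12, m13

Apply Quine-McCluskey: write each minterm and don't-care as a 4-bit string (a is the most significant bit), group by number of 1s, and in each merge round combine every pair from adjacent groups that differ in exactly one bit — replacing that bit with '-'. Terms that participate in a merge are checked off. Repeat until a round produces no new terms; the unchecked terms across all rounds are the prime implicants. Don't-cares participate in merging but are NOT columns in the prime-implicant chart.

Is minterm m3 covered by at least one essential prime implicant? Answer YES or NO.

NO

[col 0] 0000*, 0001*, 0011*, 0110*, 0111*, 1100*, 1101*, 1110*
[col 1] -110, 0-11, 00-1, 000-, 011-, 11-0, 110-
Prime implicants: -110, 0-11, 00-1, 000-, 011-, 11-0, 110-
PI chart (minterm → PIs covering it):
  0 | 000-  (sole → essential)
  1 | 00-1,000-
  3 | 0-11,00-1
  6 | -110,011-
  14 | -110,11-0
Essential prime implicants: 000-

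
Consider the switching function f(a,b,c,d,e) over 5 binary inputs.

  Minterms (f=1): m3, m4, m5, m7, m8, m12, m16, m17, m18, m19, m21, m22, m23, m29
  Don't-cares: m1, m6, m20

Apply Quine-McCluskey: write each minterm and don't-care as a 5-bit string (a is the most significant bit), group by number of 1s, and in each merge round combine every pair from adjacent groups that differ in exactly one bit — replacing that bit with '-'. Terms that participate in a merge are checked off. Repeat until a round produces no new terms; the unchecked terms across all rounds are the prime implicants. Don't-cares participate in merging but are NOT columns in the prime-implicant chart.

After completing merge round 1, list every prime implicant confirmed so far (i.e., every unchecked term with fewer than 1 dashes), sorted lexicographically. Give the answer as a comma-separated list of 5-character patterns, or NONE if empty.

size-2^0 implicants → 00001(✓)  00011(✓)  00100(✓)  00101(✓)  00110(✓)  00111(✓)  01000(✓)  01100(✓)  10000(✓)  10001(✓)  10010(✓)  10011(✓)  10100(✓)  10101(✓)  10110(✓)  10111(✓)  11101(✓)
size-2^1 implicants → -0001(✓)  -0011(✓)  -0100(✓)  -0101(✓)  -0110(✓)  -0111(✓)  0-100  00-01(✓)  00-11(✓)  000-1(✓)  001-0(✓)  001-1(✓)  0010-(✓)  0011-(✓)  01-00  1-101  10-00(✓)  10-01(✓)  10-10(✓)  10-11(✓)  100-0(✓)  100-1(✓)  1000-(✓)  1001-(✓)  101-0(✓)  101-1(✓)  1010-(✓)  1011-(✓)
size-2^2 implicants → -0-01(✓)  -0-11(✓)  -00-1(✓)  -01-0(✓)  -01-1(✓)  -010-(✓)  -011-(✓)  00--1(✓)  001--(✓)  10--0(✓)  10--1(✓)  10-0-(✓)  10-1-(✓)  100--(✓)  101--(✓)
size-2^3 implicants → -0--1  -01--  10---
Unchecked terms (primes): -0--1, -01--, 0-100, 01-00, 1-101, 10---

NONE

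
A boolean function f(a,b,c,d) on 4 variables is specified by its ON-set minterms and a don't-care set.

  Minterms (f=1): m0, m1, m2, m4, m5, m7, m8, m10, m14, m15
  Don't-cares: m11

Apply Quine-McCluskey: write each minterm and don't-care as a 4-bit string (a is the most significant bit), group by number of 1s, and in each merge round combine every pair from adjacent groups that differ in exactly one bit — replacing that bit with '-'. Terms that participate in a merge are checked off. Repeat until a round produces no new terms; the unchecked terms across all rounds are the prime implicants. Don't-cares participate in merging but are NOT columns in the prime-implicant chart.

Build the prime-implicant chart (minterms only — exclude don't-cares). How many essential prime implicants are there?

3

Round 0: 0000✓ 0001✓ 0010✓ 0100✓ 0101✓ 0111✓ 1000✓ 1010✓ 1011✓ 1110✓ 1111✓
Round 1: -000✓ -010✓ -111 0-00✓ 0-01✓ 00-0✓ 000-✓ 01-1 010-✓ 1-10✓ 1-11✓ 10-0✓ 101-✓ 111-✓
Round 2: -0-0 0-0- 1-1-
PIs = {-0-0, -111, 0-0-, 01-1, 1-1-}
Coverage chart:
  m0: -0-0,0-0-
  m1: 0-0- ←essential
  m2: -0-0 ←essential
  m4: 0-0- ←essential
  m5: 0-0-,01-1
  m7: -111,01-1
  m8: -0-0 ←essential
  m10: -0-0,1-1-
  m14: 1-1- ←essential
  m15: -111,1-1-
Essential: -0-0, 0-0-, 1-1-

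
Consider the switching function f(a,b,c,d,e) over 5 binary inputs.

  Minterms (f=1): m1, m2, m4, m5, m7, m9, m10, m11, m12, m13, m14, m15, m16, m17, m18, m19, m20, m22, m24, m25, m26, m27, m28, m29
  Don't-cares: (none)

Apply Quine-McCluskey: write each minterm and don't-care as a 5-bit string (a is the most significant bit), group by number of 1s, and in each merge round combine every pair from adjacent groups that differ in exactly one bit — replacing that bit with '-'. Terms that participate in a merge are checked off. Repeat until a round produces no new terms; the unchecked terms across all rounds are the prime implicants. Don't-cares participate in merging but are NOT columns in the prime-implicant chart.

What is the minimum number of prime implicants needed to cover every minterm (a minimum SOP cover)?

Round 0: 00001✓ 00010✓ 00100✓ 00101✓ 00111✓ 01001✓ 01010✓ 01011✓ 01100✓ 01101✓ 01110✓ 01111✓ 10000✓ 10001✓ 10010✓ 10011✓ 10100✓ 10110✓ 11000✓ 11001✓ 11010✓ 11011✓ 11100✓ 11101✓
Round 1: -0001✓ -0010✓ -0100✓ -1001✓ -1010✓ -1011✓ -1100✓ -1101✓ 0-001✓ 0-010✓ 0-100✓ 0-101✓ 0-111✓ 00-01✓ 001-1✓ 0010-✓ 01-01✓ 01-10✓ 01-11✓ 010-1✓ 0101-✓ 011-0✓ 011-1✓ 0110-✓ 0111-✓ 1-000✓ 1-001✓ 1-010✓ 1-011✓ 1-100✓ 10-00✓ 10-10✓ 100-0✓ 100-1✓ 1000-✓ 1001-✓ 101-0✓ 11-00✓ 11-01✓ 110-0✓ 110-1✓ 1100-✓ 1101-✓ 1110-✓
Round 2: --001 --010 --100 -1-01 -10-1 -101- -110- 0--01 0-1-1 0-10- 01--1 01-1- 011-- 1--00 1-0-0✓ 1-0-1✓ 1-00-✓ 1-01-✓ 10--0 100--✓ 11-0- 110--✓
Round 3: 1-0--
PIs = {--001, --010, --100, -1-01, -10-1, -101-, -110-, 0--01, 0-1-1, 0-10-, 01--1, 01-1-, 011--, 1--00, 1-0--, 10--0, 11-0-}
Coverage chart:
  m1: --001,0--01
  m2: --010 ←essential
  m4: --100,0-10-
  m5: 0--01,0-1-1,0-10-
  m7: 0-1-1 ←essential
  m9: --001,-1-01,-10-1,0--01,01--1
  m10: --010,-101-,01-1-
  m11: -10-1,-101-,01--1,01-1-
  m12: --100,-110-,0-10-,011--
  m13: -1-01,-110-,0--01,0-1-1,0-10-,01--1,011--
  m14: 01-1-,011--
  m15: 0-1-1,01--1,01-1-,011--
  m16: 1--00,1-0--,10--0
  m17: --001,1-0--
  m18: --010,1-0--,10--0
  m19: 1-0-- ←essential
  m20: --100,1--00,10--0
  m22: 10--0 ←essential
  m24: 1--00,1-0--,11-0-
  m25: --001,-1-01,-10-1,1-0--,11-0-
  m26: --010,-101-,1-0--
  m27: -10-1,-101-,1-0--
  m28: --100,-110-,1--00,11-0-
  m29: -1-01,-110-,11-0-
Essential: --010, 0-1-1, 1-0--, 10--0
Petrick residual → --001, --100, -1-01, 01-1-
Min cover (8 terms): c'd'e + c'de' + cd'e' + bd'e + a'ce + a'bd + ac' + ab'e'

8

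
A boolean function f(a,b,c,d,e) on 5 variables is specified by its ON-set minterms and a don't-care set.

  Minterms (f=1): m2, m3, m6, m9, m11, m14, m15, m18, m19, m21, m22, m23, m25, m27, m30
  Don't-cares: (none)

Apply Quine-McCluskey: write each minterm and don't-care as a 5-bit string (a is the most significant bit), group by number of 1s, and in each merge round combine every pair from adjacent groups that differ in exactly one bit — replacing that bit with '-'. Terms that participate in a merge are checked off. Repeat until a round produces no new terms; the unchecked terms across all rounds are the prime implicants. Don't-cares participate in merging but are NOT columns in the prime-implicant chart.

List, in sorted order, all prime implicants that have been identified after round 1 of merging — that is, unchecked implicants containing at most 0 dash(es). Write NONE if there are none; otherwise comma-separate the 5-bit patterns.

[col 0] 00010*, 00011*, 00110*, 01001*, 01011*, 01110*, 01111*, 10010*, 10011*, 10101*, 10110*, 10111*, 11001*, 11011*, 11110*
[col 1] -0010*, -0011*, -0110*, -1001*, -1011*, -1110*, 0-011*, 0-110*, 00-10*, 0001-*, 01-11, 010-1*, 0111-, 1-011*, 1-110*, 10-10*, 10-11*, 1001-*, 101-1, 1011-*, 110-1*
[col 2] --011, --110, -0-10, -001-, -10-1, 10-1-
Prime implicants: --011, --110, -0-10, -001-, -10-1, 01-11, 0111-, 10-1-, 101-1

NONE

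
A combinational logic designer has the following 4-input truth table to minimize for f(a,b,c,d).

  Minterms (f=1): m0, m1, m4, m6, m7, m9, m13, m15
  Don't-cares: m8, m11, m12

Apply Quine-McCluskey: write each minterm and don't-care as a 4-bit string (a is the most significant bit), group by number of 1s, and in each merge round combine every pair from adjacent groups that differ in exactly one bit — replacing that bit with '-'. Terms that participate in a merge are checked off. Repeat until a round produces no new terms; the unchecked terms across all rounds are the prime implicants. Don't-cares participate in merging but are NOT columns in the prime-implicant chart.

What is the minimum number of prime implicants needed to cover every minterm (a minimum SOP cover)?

size-2^0 implicants → 0000(✓)  0001(✓)  0100(✓)  0110(✓)  0111(✓)  1000(✓)  1001(✓)  1011(✓)  1100(✓)  1101(✓)  1111(✓)
size-2^1 implicants → -000(✓)  -001(✓)  -100(✓)  -111  0-00(✓)  000-(✓)  01-0  011-  1-00(✓)  1-01(✓)  1-11(✓)  10-1(✓)  100-(✓)  11-1(✓)  110-(✓)
size-2^2 implicants → --00  -00-  1--1  1-0-
Unchecked terms (primes): --00, -00-, -111, 01-0, 011-, 1--1, 1-0-
Minterm coverage:
  m0 ⊆ --00,-00-
  m1 ⊆ -00- [E]
  m4 ⊆ --00,01-0
  m6 ⊆ 01-0,011-
  m7 ⊆ -111,011-
  m9 ⊆ -00-,1--1,1-0-
  m13 ⊆ 1--1,1-0-
  m15 ⊆ -111,1--1
E = {-00-}
Petrick residual → --00, 011-, 1--1
Cover = c'd' + b'c' + a'bc + ad  |cover|=4

4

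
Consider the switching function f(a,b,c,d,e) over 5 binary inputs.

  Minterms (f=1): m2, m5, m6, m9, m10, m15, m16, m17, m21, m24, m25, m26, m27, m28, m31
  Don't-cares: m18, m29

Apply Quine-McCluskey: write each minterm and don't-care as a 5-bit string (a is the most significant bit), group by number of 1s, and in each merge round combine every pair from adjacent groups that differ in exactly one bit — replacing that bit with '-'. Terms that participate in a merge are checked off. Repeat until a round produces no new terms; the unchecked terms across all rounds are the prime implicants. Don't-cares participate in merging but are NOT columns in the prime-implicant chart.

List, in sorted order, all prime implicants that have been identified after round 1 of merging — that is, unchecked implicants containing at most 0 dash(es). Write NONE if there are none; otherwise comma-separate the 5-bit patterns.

NONE

Round 0: 00010✓ 00101✓ 00110✓ 01001✓ 01010✓ 01111✓ 10000✓ 10001✓ 10010✓ 10101✓ 11000✓ 11001✓ 11010✓ 11011✓ 11100✓ 11101✓ 11111✓
Round 1: -0010✓ -0101 -1001 -1010✓ -1111 0-010✓ 00-10 1-000✓ 1-001✓ 1-010✓ 1-101✓ 10-01✓ 100-0✓ 1000-✓ 11-00✓ 11-01✓ 11-11✓ 110-0✓ 110-1✓ 1100-✓ 1101-✓ 111-1✓ 1110-✓
Round 2: --010 1--01 1-0-0 1-00- 11--1 11-0- 110--
PIs = {--010, -0101, -1001, -1111, 00-10, 1--01, 1-0-0, 1-00-, 11--1, 11-0-, 110--}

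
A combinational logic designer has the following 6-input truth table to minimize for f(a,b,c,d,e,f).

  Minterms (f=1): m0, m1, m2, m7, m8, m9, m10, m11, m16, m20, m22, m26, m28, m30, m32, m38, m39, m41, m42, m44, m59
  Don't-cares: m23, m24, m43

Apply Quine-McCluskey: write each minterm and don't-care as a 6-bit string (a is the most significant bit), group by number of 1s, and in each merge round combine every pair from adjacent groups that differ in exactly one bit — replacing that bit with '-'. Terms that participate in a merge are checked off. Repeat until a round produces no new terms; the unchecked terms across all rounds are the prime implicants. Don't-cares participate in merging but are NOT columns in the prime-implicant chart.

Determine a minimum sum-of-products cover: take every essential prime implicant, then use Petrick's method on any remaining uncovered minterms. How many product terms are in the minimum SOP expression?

12

[col 0] 000000*, 000001*, 000010*, 000111*, 001000*, 001001*, 001010*, 001011*, 010000*, 010100*, 010110*, 010111*, 011000*, 011010*, 011100*, 011110*, 100000*, 100110*, 100111*, 101001*, 101010*, 101011*, 101100, 111011*
[col 1] -00000, -00111, -01001*, -01010*, -01011*, 0-0000*, 0-0111, 0-1000*, 0-1010*, 00-000*, 00-001*, 00-010*, 0000-0*, 00000-*, 0010-0*, 0010-1*, 00100-*, 00101-*, 01-000*, 01-100*, 01-110*, 010-00*, 0101-0*, 01011-, 011-00*, 011-10*, 0110-0*, 0111-0*, 1-1011, 10011-, 1010-1*, 10101-*
[col 2] -010-1, -0101-, 0--000, 0-10-0, 00-0-0, 00-00-, 0010--, 01--00, 01-1-0, 011--0
Prime implicants: -00000, -00111, -010-1, -0101-, 0--000, 0-0111, 0-10-0, 00-0-0, 00-00-, 0010--, 01--00, 01-1-0, 01011-, 011--0, 1-1011, 10011-, 101100
PI chart (minterm → PIs covering it):
  0 | -00000,0--000,00-0-0,00-00-
  1 | 00-00-  (sole → essential)
  2 | 00-0-0  (sole → essential)
  7 | -00111,0-0111
  8 | 0--000,0-10-0,00-0-0,00-00-,0010--
  9 | -010-1,00-00-,0010--
  10 | -0101-,0-10-0,00-0-0,0010--
  11 | -010-1,-0101-,0010--
  16 | 0--000,01--00
  20 | 01--00,01-1-0
  22 | 01-1-0,01011-
  26 | 0-10-0,011--0
  28 | 01--00,01-1-0,011--0
  30 | 01-1-0,011--0
  32 | -00000  (sole → essential)
  38 | 10011-  (sole → essential)
  39 | -00111,10011-
  41 | -010-1  (sole → essential)
  42 | -0101-  (sole → essential)
  44 | 101100  (sole → essential)
  59 | 1-1011  (sole → essential)
Essential prime implicants: -00000, -010-1, -0101-, 00-0-0, 00-00-, 1-1011, 10011-, 101100
Petrick residual → -00111, 0--000, 0-10-0, 01-1-0
Minimum SOP uses 12 PIs: b'c'd'e'f' + b'c'def + b'cd'f + b'cd'e + a'd'e'f' + a'cd'f' + a'b'd'f' + a'b'd'e' + a'bdf' + acd'ef + ab'c'de + ab'cde'f'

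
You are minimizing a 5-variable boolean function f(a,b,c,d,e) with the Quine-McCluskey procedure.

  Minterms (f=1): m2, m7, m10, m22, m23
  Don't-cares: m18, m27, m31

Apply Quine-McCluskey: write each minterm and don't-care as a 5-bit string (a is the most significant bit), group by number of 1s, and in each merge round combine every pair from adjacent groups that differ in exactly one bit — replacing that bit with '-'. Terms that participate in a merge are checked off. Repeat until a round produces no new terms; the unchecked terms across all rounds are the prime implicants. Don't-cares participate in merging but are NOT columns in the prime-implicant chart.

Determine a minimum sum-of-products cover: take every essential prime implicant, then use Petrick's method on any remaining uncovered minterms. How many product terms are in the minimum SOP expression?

[col 0] 00010*, 00111*, 01010*, 10010*, 10110*, 10111*, 11011*, 11111*
[col 1] -0010, -0111, 0-010, 1-111, 10-10, 1011-, 11-11
Prime implicants: -0010, -0111, 0-010, 1-111, 10-10, 1011-, 11-11
PI chart (minterm → PIs covering it):
  2 | -0010,0-010
  7 | -0111  (sole → essential)
  10 | 0-010  (sole → essential)
  22 | 10-10,1011-
  23 | -0111,1-111,1011-
Essential prime implicants: -0111, 0-010
Petrick residual → 10-10
Minimum SOP uses 3 PIs: b'cde + a'c'de' + ab'de'

3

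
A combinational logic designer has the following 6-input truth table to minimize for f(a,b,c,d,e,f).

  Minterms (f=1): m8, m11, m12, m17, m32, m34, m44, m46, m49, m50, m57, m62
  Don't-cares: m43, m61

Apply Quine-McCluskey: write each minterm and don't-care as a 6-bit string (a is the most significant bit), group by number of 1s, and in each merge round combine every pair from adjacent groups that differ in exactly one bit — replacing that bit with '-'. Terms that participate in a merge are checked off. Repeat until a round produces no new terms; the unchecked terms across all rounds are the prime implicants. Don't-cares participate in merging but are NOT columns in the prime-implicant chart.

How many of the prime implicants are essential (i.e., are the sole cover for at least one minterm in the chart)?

6

size-2^0 implicants → 001000(✓)  001011(✓)  001100(✓)  010001(✓)  100000(✓)  100010(✓)  101011(✓)  101100(✓)  101110(✓)  110001(✓)  110010(✓)  111001(✓)  111101(✓)  111110(✓)
size-2^1 implicants → -01011  -01100  -10001  001-00  1-0010  1-1110  1000-0  1011-0  11-001  111-01
Unchecked terms (primes): -01011, -01100, -10001, 001-00, 1-0010, 1-1110, 1000-0, 1011-0, 11-001, 111-01
Minterm coverage:
  m8 ⊆ 001-00 [E]
  m11 ⊆ -01011 [E]
  m12 ⊆ -01100,001-00
  m17 ⊆ -10001 [E]
  m32 ⊆ 1000-0 [E]
  m34 ⊆ 1-0010,1000-0
  m44 ⊆ -01100,1011-0
  m46 ⊆ 1-1110,1011-0
  m49 ⊆ -10001,11-001
  m50 ⊆ 1-0010 [E]
  m57 ⊆ 11-001,111-01
  m62 ⊆ 1-1110 [E]
E = {-01011, -10001, 001-00, 1-0010, 1-1110, 1000-0}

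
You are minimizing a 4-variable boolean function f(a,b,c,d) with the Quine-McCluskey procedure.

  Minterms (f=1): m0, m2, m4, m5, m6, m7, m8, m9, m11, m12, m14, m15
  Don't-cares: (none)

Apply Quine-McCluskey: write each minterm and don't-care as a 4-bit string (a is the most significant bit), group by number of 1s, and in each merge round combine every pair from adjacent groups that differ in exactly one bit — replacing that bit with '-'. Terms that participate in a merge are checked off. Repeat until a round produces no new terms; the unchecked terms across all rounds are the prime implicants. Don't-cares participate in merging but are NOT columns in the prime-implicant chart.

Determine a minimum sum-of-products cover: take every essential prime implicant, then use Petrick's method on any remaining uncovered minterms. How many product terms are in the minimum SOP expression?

5

size-2^0 implicants → 0000(✓)  0010(✓)  0100(✓)  0101(✓)  0110(✓)  0111(✓)  1000(✓)  1001(✓)  1011(✓)  1100(✓)  1110(✓)  1111(✓)
size-2^1 implicants → -000(✓)  -100(✓)  -110(✓)  -111(✓)  0-00(✓)  0-10(✓)  00-0(✓)  01-0(✓)  01-1(✓)  010-(✓)  011-(✓)  1-00(✓)  1-11  10-1  100-  11-0(✓)  111-(✓)
size-2^2 implicants → --00  -1-0  -11-  0--0  01--
Unchecked terms (primes): --00, -1-0, -11-, 0--0, 01--, 1-11, 10-1, 100-
Minterm coverage:
  m0 ⊆ --00,0--0
  m2 ⊆ 0--0 [E]
  m4 ⊆ --00,-1-0,0--0,01--
  m5 ⊆ 01-- [E]
  m6 ⊆ -1-0,-11-,0--0,01--
  m7 ⊆ -11-,01--
  m8 ⊆ --00,100-
  m9 ⊆ 10-1,100-
  m11 ⊆ 1-11,10-1
  m12 ⊆ --00,-1-0
  m14 ⊆ -1-0,-11-
  m15 ⊆ -11-,1-11
E = {0--0, 01--}
Petrick residual → --00, -11-, 10-1
Cover = c'd' + bc + a'd' + a'b + ab'd  |cover|=5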